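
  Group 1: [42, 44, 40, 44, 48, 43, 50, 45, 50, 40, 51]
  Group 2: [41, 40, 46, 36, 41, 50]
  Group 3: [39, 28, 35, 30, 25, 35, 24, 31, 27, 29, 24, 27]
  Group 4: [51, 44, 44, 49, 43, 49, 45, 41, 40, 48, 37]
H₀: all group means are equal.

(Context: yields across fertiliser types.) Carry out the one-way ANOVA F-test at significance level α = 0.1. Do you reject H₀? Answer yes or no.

Group means [45.18, 42.33, 29.50, 44.64], grand mean 39.900
SSB = Σnᵢ(x̄ᵢ−x̄)² = 1887.085; SSW = ΣΣ(x−x̄ᵢ)² = 716.515
MSB = 1887.085/3 = 629.0283; MSW = 716.515/36 = 19.9032
F = MSB/MSW = 31.6044
df = (3, 36)
p-value (upper-tail) = 0.00000
At α=0.1: p < α → reject H₀

reject H₀: yes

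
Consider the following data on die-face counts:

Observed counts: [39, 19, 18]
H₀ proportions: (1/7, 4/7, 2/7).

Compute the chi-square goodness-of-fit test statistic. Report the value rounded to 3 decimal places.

test statistic = 87.326

n = 76; E_i = n·p_i = [10.86, 43.43, 21.71]
χ² = (39−10.86)²/10.86 + (19−43.43)²/43.43 + (18−21.71)²/21.71 = 87.3257
df = 2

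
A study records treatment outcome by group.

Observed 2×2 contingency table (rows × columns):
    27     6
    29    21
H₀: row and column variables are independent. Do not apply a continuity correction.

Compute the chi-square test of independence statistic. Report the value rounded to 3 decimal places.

test statistic = 5.138

Row totals [33, 50], col totals [56, 27], n=83
χ² = (27−22.27)²/22.27 + (6−10.73)²/10.73 + (29−33.73)²/33.73 + (21−16.27)²/16.27 = 5.1384
df = 1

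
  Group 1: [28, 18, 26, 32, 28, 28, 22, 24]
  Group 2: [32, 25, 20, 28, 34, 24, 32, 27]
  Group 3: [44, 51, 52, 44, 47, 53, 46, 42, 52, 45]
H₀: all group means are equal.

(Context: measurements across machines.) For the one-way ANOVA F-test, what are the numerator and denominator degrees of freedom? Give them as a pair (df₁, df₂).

k = 3 groups, N = 26 total
df = (k−1, N−k) = (3−1, 26−3) = (2, 23)

degrees of freedom = [2, 23]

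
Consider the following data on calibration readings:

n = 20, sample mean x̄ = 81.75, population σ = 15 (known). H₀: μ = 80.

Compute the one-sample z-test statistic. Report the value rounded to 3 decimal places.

SE = σ/√n = 15/√20 = 3.3541
z = (x̄−μ₀)/SE = (81.75−80)/3.3541 = 0.5217

test statistic = 0.522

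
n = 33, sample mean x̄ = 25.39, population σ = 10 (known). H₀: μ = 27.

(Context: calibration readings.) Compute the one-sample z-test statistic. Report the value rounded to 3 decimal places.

test statistic = -0.925

SE = σ/√n = 10/√33 = 1.7408
z = (x̄−μ₀)/SE = (25.39−27)/1.7408 = -0.9249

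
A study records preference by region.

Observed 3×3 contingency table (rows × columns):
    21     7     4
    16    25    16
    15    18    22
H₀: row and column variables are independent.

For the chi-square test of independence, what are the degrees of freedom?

df = (r−1)(c−1) = (3−1)·(3−1) = 4

degrees of freedom = 4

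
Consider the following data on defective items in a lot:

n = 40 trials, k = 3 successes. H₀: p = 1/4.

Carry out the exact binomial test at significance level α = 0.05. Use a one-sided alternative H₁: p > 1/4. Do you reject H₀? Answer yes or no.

Exact binomial: n=40, k=3, p₀=1/4=0.2500
P(X≥3) from Σ C(n,i)·p₀^i·(1−p₀)^(n−i)
p-value (one-sided, H₁ greater) = 0.99898
At α=0.05: p ≥ α → fail to reject H₀

reject H₀: no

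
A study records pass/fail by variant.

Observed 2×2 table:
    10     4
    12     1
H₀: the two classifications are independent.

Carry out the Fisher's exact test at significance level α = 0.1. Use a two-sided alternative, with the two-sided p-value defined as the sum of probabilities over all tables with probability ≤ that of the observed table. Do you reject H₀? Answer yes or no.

reject H₀: no

Margins: r₁=14, r₂=13, c₁=22, c₂=5, n=27
p_obs = C(14,10)·C(13,12)/C(27,22); sum pmf over tables with pmf ≤ p_obs
p-value (two-sided) = 0.32593
At α=0.1: p ≥ α → fail to reject H₀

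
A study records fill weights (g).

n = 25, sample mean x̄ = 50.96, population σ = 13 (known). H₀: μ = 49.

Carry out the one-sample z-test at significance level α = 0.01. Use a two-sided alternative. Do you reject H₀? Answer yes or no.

reject H₀: no

SE = σ/√n = 13/√25 = 2.6000
z = (x̄−μ₀)/SE = (50.96−49)/2.6000 = 0.7538
p-value (two-sided) = 0.45094
At α=0.01: p ≥ α → fail to reject H₀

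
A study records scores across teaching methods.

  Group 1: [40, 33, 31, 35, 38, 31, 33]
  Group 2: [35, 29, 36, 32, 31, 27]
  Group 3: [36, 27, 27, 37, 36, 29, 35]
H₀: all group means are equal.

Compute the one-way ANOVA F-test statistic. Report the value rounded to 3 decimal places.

test statistic = 0.902

Group means [34.43, 31.67, 32.43], grand mean 32.900
SSB = Σnᵢ(x̄ᵢ−x̄)² = 27.038; SSW = ΣΣ(x−x̄ᵢ)² = 254.762
MSB = 27.038/2 = 13.5190; MSW = 254.762/17 = 14.9860
F = MSB/MSW = 0.9021
df = (2, 17)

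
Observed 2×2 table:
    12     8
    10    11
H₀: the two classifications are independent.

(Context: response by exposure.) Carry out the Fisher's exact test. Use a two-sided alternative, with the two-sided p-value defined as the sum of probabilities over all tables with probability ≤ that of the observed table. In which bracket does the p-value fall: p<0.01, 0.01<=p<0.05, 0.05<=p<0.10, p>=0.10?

p-value bracket: p>=0.10

Margins: r₁=20, r₂=21, c₁=22, c₂=19, n=41
p_obs = C(20,12)·C(21,10)/C(41,22); sum pmf over tables with pmf ≤ p_obs
p-value (two-sided) = 0.53590
→ bracket: p>=0.10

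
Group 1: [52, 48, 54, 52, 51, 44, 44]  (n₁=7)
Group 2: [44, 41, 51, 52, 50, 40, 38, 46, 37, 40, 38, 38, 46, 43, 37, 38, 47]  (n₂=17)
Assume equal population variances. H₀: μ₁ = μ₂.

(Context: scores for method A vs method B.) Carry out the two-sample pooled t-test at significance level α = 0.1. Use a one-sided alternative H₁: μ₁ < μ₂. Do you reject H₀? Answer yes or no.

reject H₀: no

x̄₁=49.286, s₁=4.030, n₁=7
x̄₂=42.706, s₂=5.133, n₂=17
s_p² = [6·4.030² + 16·5.133²]/22 = 23.5890
SE = √(s_p²·(1/7+1/17)) = 2.1812
t = (49.286−42.706)/2.1812 = 3.0167
df = 22
p-value (one-sided, H₁ less) = 0.99683
At α=0.1: p ≥ α → fail to reject H₀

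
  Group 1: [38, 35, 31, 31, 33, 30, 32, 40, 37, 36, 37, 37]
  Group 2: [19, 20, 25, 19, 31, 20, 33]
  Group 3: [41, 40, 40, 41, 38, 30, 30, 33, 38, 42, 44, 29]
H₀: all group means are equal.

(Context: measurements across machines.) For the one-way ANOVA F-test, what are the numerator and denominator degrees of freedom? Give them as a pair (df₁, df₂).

k = 3 groups, N = 31 total
df = (k−1, N−k) = (3−1, 31−3) = (2, 28)

degrees of freedom = [2, 28]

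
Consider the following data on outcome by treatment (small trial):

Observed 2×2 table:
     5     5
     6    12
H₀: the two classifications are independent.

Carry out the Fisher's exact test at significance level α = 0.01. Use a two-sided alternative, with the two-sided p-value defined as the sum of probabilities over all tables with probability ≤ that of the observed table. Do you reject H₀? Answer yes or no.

Margins: r₁=10, r₂=18, c₁=11, c₂=17, n=28
p_obs = C(10,5)·C(18,6)/C(28,11); sum pmf over tables with pmf ≤ p_obs
p-value (two-sided) = 0.44426
At α=0.01: p ≥ α → fail to reject H₀

reject H₀: no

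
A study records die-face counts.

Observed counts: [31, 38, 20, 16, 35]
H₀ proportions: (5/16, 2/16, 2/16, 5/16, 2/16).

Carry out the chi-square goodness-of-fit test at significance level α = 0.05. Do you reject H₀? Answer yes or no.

n = 140; E_i = n·p_i = [43.75, 17.50, 17.50, 43.75, 17.50]
χ² = (31−43.75)²/43.75 + (38−17.50)²/17.50 + (20−17.50)²/17.50 + (16−43.75)²/43.75 + (35−17.50)²/17.50 = 63.1886
df = 4
p-value (upper-tail) = 0.00000
At α=0.05: p < α → reject H₀

reject H₀: yes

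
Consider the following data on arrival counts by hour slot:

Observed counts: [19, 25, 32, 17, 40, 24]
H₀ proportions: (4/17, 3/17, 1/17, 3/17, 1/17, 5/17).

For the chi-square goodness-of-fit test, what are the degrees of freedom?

df = k − 1 = 6 − 1 = 5

degrees of freedom = 5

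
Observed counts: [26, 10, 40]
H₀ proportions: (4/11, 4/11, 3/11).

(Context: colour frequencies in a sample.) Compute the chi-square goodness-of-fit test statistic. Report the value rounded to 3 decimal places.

n = 76; E_i = n·p_i = [27.64, 27.64, 20.73]
χ² = (26−27.64)²/27.64 + (10−27.64)²/27.64 + (40−20.73)²/20.73 = 29.2719
df = 2

test statistic = 29.272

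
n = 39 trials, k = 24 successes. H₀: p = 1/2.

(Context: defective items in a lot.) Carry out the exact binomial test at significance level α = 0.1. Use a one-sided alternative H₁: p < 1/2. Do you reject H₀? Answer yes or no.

reject H₀: no

Exact binomial: n=39, k=24, p₀=1/2=0.5000
P(X≤24) from Σ C(n,i)·p₀^i·(1−p₀)^(n−i)
p-value (one-sided, H₁ less) = 0.94594
At α=0.1: p ≥ α → fail to reject H₀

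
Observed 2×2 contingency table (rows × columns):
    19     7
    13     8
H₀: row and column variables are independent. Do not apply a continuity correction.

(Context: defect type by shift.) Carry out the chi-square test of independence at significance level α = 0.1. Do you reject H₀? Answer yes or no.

reject H₀: no

Row totals [26, 21], col totals [32, 15], n=47
χ² = (19−17.70)²/17.70 + (7−8.30)²/8.30 + (13−14.30)²/14.30 + (8−6.70)²/6.70 = 0.6673
df = 1
p-value (upper-tail) = 0.41399
At α=0.1: p ≥ α → fail to reject H₀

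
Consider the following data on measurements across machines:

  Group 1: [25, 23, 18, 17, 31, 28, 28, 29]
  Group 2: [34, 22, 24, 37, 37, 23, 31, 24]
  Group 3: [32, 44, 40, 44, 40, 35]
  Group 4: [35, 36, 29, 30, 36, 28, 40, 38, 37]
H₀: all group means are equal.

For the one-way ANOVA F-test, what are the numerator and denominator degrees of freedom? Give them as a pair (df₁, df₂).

k = 4 groups, N = 31 total
df = (k−1, N−k) = (4−1, 31−4) = (3, 27)

degrees of freedom = [3, 27]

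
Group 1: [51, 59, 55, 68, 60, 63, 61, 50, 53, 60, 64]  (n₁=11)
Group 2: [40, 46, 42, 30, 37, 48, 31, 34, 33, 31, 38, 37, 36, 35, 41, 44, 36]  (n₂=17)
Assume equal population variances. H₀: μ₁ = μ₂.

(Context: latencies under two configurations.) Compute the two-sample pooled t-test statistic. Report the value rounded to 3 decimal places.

x̄₁=58.545, s₁=5.681, n₁=11
x̄₂=37.588, s₂=5.292, n₂=17
s_p² = [10·5.681² + 16·5.292²]/26 = 29.6479
SE = √(s_p²·(1/11+1/17)) = 2.1070
t = (58.545−37.588)/2.1070 = 9.9467
df = 26

test statistic = 9.947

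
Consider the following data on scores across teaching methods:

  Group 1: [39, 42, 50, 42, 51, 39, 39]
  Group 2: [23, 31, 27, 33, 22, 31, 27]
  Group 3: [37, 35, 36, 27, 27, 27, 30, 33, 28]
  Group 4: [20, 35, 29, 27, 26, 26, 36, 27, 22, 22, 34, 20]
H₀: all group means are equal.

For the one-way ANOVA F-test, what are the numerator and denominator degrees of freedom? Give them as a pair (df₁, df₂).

degrees of freedom = [3, 31]

k = 4 groups, N = 35 total
df = (k−1, N−k) = (4−1, 35−4) = (3, 31)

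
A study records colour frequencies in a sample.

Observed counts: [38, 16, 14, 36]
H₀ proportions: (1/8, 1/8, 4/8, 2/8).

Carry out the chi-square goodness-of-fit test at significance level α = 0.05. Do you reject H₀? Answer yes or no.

n = 104; E_i = n·p_i = [13.00, 13.00, 52.00, 26.00]
χ² = (38−13.00)²/13.00 + (16−13.00)²/13.00 + (14−52.00)²/52.00 + (36−26.00)²/26.00 = 80.3846
df = 3
p-value (upper-tail) = 0.00000
At α=0.05: p < α → reject H₀

reject H₀: yes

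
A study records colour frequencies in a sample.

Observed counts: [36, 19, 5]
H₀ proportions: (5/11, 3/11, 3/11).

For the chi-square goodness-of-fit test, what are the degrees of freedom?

degrees of freedom = 2

df = k − 1 = 3 − 1 = 2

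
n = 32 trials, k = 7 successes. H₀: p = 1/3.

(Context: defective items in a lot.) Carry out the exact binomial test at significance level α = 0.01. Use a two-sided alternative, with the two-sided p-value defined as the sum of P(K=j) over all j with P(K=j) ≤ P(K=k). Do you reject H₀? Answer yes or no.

reject H₀: no

Exact binomial: n=32, k=7, p₀=1/3=0.3333
P(X=j) = C(n,j)·p₀^j·(1−p₀)^(n−j); p = Σ P(X=j) over j with P(X=j) ≤ P(X=7)
p-value (two-sided) = 0.19300
At α=0.01: p ≥ α → fail to reject H₀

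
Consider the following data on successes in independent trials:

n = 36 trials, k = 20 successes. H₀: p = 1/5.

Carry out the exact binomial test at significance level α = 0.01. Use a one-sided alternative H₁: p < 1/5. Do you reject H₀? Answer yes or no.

reject H₀: no

Exact binomial: n=36, k=20, p₀=1/5=0.2000
P(X≤20) from Σ C(n,i)·p₀^i·(1−p₀)^(n−i)
p-value (one-sided, H₁ less) = 1.00000
At α=0.01: p ≥ α → fail to reject H₀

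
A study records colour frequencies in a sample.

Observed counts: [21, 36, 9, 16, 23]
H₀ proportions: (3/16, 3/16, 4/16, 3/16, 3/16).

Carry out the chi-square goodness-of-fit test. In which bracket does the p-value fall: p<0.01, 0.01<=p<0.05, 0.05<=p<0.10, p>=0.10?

p-value bracket: p<0.01

n = 105; E_i = n·p_i = [19.69, 19.69, 26.25, 19.69, 19.69]
χ² = (21−19.69)²/19.69 + (36−19.69)²/19.69 + (9−26.25)²/26.25 + (16−19.69)²/19.69 + (23−19.69)²/19.69 = 26.1873
df = 4
p-value (upper-tail) = 0.00003
→ bracket: p<0.01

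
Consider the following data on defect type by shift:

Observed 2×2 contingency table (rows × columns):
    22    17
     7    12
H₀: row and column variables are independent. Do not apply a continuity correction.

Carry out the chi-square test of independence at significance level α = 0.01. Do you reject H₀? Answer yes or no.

Row totals [39, 19], col totals [29, 29], n=58
χ² = (22−19.50)²/19.50 + (17−19.50)²/19.50 + (7−9.50)²/9.50 + (12−9.50)²/9.50 = 1.9568
df = 1
p-value (upper-tail) = 0.16185
At α=0.01: p ≥ α → fail to reject H₀

reject H₀: no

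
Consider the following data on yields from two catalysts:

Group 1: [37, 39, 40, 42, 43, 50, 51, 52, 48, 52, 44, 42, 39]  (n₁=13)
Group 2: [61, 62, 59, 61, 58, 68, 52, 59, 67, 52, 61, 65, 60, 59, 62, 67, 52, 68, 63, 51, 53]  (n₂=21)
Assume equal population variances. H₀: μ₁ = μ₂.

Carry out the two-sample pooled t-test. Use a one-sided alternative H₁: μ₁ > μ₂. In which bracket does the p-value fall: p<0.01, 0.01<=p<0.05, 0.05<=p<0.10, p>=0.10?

p-value bracket: p>=0.10

x̄₁=44.538, s₁=5.395, n₁=13
x̄₂=60.000, s₂=5.477, n₂=21
s_p² = [12·5.395² + 20·5.477²]/32 = 29.6635
SE = √(s_p²·(1/13+1/21)) = 1.9221
t = (44.538−60.000)/1.9221 = -8.0442
df = 32
p-value (one-sided, H₁ greater) = 1.00000
→ bracket: p>=0.10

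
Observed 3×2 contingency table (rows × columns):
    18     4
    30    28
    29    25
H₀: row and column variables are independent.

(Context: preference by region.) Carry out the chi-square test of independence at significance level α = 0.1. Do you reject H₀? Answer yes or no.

Row totals [22, 58, 54], col totals [77, 57], n=134
χ² = (18−12.64)²/12.64 + (4−9.36)²/9.36 + (30−33.33)²/33.33 + (28−24.67)²/24.67 + (29−31.03)²/31.03 + (25−22.97)²/22.97 = 6.4326
df = 2
p-value (upper-tail) = 0.04010
At α=0.1: p < α → reject H₀

reject H₀: yes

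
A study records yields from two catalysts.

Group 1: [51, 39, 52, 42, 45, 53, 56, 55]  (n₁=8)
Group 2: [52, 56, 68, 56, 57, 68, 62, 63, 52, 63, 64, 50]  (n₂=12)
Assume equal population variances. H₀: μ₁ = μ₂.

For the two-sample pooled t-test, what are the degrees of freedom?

degrees of freedom = 18

df = n₁ + n₂ − 2 = 8 + 12 − 2 = 18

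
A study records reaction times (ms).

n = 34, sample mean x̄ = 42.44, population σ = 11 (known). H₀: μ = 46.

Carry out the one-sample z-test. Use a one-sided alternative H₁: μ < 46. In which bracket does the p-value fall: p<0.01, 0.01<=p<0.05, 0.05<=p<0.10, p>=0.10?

SE = σ/√n = 11/√34 = 1.8865
z = (x̄−μ₀)/SE = (42.44−46)/1.8865 = -1.8871
p-value (one-sided, H₁ less) = 0.02957
→ bracket: 0.01<=p<0.05

p-value bracket: 0.01<=p<0.05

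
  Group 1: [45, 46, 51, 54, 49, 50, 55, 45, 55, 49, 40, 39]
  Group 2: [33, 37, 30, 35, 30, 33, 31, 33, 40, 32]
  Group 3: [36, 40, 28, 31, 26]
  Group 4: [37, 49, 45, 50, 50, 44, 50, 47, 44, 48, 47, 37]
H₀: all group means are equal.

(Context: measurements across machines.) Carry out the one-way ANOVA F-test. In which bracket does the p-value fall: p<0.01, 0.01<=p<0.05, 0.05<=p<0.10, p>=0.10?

Group means [48.17, 33.40, 32.20, 45.67], grand mean 41.564
SSB = Σnᵢ(x̄ᵢ−x̄)² = 1830.056; SSW = ΣΣ(x−x̄ᵢ)² = 771.533
MSB = 1830.056/3 = 610.0188; MSW = 771.533/35 = 22.0438
F = MSB/MSW = 27.6730
df = (3, 35)
p-value (upper-tail) = 0.00000
→ bracket: p<0.01

p-value bracket: p<0.01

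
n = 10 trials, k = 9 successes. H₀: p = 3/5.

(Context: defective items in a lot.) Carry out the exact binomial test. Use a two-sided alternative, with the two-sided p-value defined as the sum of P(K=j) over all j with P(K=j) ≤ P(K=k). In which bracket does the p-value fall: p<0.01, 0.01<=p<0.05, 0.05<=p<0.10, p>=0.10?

Exact binomial: n=10, k=9, p₀=3/5=0.6000
P(X=j) = C(n,j)·p₀^j·(1−p₀)^(n−j); p = Σ P(X=j) over j with P(X=j) ≤ P(X=9)
p-value (two-sided) = 0.05865
→ bracket: 0.05<=p<0.10

p-value bracket: 0.05<=p<0.10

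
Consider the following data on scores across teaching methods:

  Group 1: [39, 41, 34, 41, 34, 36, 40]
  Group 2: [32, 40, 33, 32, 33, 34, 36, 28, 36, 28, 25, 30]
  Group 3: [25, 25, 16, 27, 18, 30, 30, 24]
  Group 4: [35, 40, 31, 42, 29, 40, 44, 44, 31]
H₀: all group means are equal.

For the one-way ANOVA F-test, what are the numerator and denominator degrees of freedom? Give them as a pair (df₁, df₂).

k = 4 groups, N = 36 total
df = (k−1, N−k) = (4−1, 36−4) = (3, 32)

degrees of freedom = [3, 32]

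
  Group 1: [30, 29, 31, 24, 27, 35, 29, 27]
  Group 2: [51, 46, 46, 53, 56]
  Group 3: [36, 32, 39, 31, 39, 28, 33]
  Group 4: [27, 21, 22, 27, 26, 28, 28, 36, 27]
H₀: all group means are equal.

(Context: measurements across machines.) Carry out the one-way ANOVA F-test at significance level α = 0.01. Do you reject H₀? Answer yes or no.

Group means [29.00, 50.40, 34.00, 26.89], grand mean 33.241
SSB = Σnᵢ(x̄ᵢ−x̄)² = 1983.221; SSW = ΣΣ(x−x̄ᵢ)² = 400.089
MSB = 1983.221/3 = 661.0738; MSW = 400.089/25 = 16.0036
F = MSB/MSW = 41.3079
df = (3, 25)
p-value (upper-tail) = 0.00000
At α=0.01: p < α → reject H₀

reject H₀: yes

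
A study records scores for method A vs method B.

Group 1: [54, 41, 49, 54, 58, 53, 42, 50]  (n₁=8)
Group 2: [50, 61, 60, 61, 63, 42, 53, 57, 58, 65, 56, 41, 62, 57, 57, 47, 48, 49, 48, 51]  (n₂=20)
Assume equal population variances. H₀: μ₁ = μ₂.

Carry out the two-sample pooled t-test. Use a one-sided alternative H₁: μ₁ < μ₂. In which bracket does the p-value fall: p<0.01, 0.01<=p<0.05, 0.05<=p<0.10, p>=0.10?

p-value bracket: 0.05<=p<0.10

x̄₁=50.125, s₁=5.987, n₁=8
x̄₂=54.300, s₂=6.997, n₂=20
s_p² = [7·5.987² + 19·6.997²]/26 = 45.4260
SE = √(s_p²·(1/8+1/20)) = 2.8195
t = (50.125−54.300)/2.8195 = -1.4808
df = 26
p-value (one-sided, H₁ less) = 0.07534
→ bracket: 0.05<=p<0.10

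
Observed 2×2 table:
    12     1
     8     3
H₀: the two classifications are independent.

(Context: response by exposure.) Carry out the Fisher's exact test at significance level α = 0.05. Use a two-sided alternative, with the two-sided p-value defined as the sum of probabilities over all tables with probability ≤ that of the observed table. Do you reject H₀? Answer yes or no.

reject H₀: no

Margins: r₁=13, r₂=11, c₁=20, c₂=4, n=24
p_obs = C(13,12)·C(11,8)/C(24,20); sum pmf over tables with pmf ≤ p_obs
p-value (two-sided) = 0.30021
At α=0.05: p ≥ α → fail to reject H₀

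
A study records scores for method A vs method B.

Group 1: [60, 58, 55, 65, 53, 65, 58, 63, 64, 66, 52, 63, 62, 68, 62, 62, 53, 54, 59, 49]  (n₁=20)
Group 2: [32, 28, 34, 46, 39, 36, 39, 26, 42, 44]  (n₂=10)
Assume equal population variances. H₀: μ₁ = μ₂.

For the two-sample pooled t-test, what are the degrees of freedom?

df = n₁ + n₂ − 2 = 20 + 10 − 2 = 28

degrees of freedom = 28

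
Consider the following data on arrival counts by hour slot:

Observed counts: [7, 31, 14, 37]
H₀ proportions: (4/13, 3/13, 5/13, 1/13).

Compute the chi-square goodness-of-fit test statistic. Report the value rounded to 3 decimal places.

n = 89; E_i = n·p_i = [27.38, 20.54, 34.23, 6.85]
χ² = (7−27.38)²/27.38 + (31−20.54)²/20.54 + (14−34.23)²/34.23 + (37−6.85)²/6.85 = 165.2717
df = 3

test statistic = 165.272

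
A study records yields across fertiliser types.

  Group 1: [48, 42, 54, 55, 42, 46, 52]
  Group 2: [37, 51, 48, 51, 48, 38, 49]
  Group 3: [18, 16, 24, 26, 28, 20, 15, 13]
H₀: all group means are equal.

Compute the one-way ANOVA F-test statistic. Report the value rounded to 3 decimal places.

test statistic = 60.255

Group means [48.43, 46.00, 20.00], grand mean 37.318
SSB = Σnᵢ(x̄ᵢ−x̄)² = 3791.058; SSW = ΣΣ(x−x̄ᵢ)² = 597.714
MSB = 3791.058/2 = 1895.5292; MSW = 597.714/19 = 31.4586
F = MSB/MSW = 60.2546
df = (2, 19)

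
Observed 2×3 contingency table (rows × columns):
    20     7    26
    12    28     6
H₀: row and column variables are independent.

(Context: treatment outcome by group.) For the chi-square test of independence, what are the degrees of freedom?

degrees of freedom = 2

df = (r−1)(c−1) = (2−1)·(3−1) = 2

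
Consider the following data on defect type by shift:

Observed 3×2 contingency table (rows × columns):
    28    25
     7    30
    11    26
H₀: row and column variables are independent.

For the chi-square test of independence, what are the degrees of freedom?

df = (r−1)(c−1) = (3−1)·(2−1) = 2

degrees of freedom = 2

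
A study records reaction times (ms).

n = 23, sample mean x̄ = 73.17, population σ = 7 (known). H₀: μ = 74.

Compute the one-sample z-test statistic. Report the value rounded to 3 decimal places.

test statistic = -0.569

SE = σ/√n = 7/√23 = 1.4596
z = (x̄−μ₀)/SE = (73.17−74)/1.4596 = -0.5686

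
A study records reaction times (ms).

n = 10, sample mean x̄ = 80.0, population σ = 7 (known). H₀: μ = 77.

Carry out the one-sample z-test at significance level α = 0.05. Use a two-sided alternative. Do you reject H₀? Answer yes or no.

SE = σ/√n = 7/√10 = 2.2136
z = (x̄−μ₀)/SE = (80.0−77)/2.2136 = 1.3553
p-value (two-sided) = 0.17533
At α=0.05: p ≥ α → fail to reject H₀

reject H₀: no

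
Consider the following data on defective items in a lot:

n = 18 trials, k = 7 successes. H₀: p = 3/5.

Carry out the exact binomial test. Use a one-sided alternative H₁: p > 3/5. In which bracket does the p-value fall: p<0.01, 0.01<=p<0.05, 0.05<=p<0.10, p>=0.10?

p-value bracket: p>=0.10

Exact binomial: n=18, k=7, p₀=3/5=0.6000
P(X≥7) from Σ C(n,i)·p₀^i·(1−p₀)^(n−i)
p-value (one-sided, H₁ greater) = 0.97972
→ bracket: p>=0.10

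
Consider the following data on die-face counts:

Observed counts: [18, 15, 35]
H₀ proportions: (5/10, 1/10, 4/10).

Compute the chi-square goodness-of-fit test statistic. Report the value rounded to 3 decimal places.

n = 68; E_i = n·p_i = [34.00, 6.80, 27.20]
χ² = (18−34.00)²/34.00 + (15−6.80)²/6.80 + (35−27.20)²/27.20 = 19.6544
df = 2

test statistic = 19.654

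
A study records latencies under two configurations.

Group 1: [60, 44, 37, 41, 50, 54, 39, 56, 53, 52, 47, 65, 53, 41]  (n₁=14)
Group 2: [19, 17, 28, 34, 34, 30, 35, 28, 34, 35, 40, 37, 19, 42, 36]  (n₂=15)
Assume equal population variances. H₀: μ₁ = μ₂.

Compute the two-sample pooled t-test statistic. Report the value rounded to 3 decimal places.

test statistic = 6.153

x̄₁=49.429, s₁=8.281, n₁=14
x̄₂=31.200, s₂=7.674, n₂=15
s_p² = [13·8.281² + 14·7.674²]/27 = 63.5492
SE = √(s_p²·(1/14+1/15)) = 2.9624
t = (49.429−31.200)/2.9624 = 6.1533
df = 27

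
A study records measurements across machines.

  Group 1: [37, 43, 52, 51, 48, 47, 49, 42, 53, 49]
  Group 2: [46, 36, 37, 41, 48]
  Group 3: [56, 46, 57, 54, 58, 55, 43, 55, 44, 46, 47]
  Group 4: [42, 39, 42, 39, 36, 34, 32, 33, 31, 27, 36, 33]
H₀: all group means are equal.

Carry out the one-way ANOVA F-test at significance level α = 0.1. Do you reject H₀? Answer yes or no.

reject H₀: yes

Group means [47.10, 41.60, 51.00, 35.33], grand mean 43.789
SSB = Σnᵢ(x̄ᵢ−x̄)² = 1563.549; SSW = ΣΣ(x−x̄ᵢ)² = 898.767
MSB = 1563.549/3 = 521.1830; MSW = 898.767/34 = 26.4343
F = MSB/MSW = 19.7162
df = (3, 34)
p-value (upper-tail) = 0.00000
At α=0.1: p < α → reject H₀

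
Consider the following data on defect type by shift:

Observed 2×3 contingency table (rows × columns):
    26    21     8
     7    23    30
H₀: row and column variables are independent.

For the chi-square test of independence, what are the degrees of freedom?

df = (r−1)(c−1) = (2−1)·(3−1) = 2

degrees of freedom = 2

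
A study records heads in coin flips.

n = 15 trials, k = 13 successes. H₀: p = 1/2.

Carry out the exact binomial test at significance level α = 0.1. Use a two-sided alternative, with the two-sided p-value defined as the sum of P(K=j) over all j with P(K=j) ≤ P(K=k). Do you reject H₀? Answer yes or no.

reject H₀: yes

Exact binomial: n=15, k=13, p₀=1/2=0.5000
P(X=j) = C(n,j)·p₀^j·(1−p₀)^(n−j); p = Σ P(X=j) over j with P(X=j) ≤ P(X=13)
p-value (two-sided) = 0.00739
At α=0.1: p < α → reject H₀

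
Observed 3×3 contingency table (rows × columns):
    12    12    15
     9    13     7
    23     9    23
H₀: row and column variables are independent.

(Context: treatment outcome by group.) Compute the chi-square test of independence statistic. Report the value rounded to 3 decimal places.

Row totals [39, 29, 55], col totals [44, 34, 45], n=123
χ² = (12−13.95)²/13.95 + (12−10.78)²/10.78 + (15−14.27)²/14.27 + (9−10.37)²/10.37 + (13−8.02)²/8.02 + (7−10.61)²/10.61 + (23−19.67)²/19.67 + (9−15.20)²/15.20 + (23−20.12)²/20.12 = 8.4616
df = 4

test statistic = 8.462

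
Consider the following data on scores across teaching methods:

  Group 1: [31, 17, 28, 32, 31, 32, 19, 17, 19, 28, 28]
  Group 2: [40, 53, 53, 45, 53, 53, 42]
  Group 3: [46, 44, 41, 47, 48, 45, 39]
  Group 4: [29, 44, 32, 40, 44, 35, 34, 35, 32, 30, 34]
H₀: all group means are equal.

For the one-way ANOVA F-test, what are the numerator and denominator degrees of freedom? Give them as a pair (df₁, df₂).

degrees of freedom = [3, 32]

k = 4 groups, N = 36 total
df = (k−1, N−k) = (4−1, 36−4) = (3, 32)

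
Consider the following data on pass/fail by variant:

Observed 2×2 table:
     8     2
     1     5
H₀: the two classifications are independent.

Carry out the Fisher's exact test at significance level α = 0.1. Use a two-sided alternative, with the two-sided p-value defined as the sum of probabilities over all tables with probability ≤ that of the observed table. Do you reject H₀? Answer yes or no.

reject H₀: yes

Margins: r₁=10, r₂=6, c₁=9, c₂=7, n=16
p_obs = C(10,8)·C(6,1)/C(16,9); sum pmf over tables with pmf ≤ p_obs
p-value (two-sided) = 0.03497
At α=0.1: p < α → reject H₀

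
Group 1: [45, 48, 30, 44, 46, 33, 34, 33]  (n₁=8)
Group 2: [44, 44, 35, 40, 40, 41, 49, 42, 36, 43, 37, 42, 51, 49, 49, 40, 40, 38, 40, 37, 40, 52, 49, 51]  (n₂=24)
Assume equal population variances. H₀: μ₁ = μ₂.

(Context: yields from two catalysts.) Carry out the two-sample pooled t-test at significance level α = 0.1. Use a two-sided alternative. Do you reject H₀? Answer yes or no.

x̄₁=39.125, s₁=7.259, n₁=8
x̄₂=42.875, s₂=5.211, n₂=24
s_p² = [7·7.259² + 23·5.211²]/30 = 33.1167
SE = √(s_p²·(1/8+1/24)) = 2.3493
t = (39.125−42.875)/2.3493 = -1.5962
df = 30
p-value (two-sided) = 0.12093
At α=0.1: p ≥ α → fail to reject H₀

reject H₀: no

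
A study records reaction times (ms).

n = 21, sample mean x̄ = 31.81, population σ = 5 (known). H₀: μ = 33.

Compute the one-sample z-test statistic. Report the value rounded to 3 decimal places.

test statistic = -1.091

SE = σ/√n = 5/√21 = 1.0911
z = (x̄−μ₀)/SE = (31.81−33)/1.0911 = -1.0907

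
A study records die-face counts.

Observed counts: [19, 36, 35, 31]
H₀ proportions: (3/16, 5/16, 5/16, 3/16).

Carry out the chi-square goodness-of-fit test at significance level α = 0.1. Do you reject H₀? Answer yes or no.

n = 121; E_i = n·p_i = [22.69, 37.81, 37.81, 22.69]
χ² = (19−22.69)²/22.69 + (36−37.81)²/37.81 + (35−37.81)²/37.81 + (31−22.69)²/22.69 = 3.9410
df = 3
p-value (upper-tail) = 0.26790
At α=0.1: p ≥ α → fail to reject H₀

reject H₀: no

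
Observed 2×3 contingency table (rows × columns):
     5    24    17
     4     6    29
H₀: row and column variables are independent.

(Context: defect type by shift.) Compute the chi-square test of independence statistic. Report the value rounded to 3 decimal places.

Row totals [46, 39], col totals [9, 30, 46], n=85
χ² = (5−4.87)²/4.87 + (24−16.24)²/16.24 + (17−24.89)²/24.89 + (4−4.13)²/4.13 + (6−13.76)²/13.76 + (29−21.11)²/21.11 = 13.5570
df = 2

test statistic = 13.557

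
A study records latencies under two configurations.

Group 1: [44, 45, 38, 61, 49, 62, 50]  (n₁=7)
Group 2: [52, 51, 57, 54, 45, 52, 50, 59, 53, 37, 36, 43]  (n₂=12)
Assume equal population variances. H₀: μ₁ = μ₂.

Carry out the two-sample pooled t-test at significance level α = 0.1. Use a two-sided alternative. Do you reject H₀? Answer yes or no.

x̄₁=49.857, s₁=8.859, n₁=7
x̄₂=49.083, s₂=7.342, n₂=12
s_p² = [6·8.859² + 11·7.342²]/17 = 62.5749
SE = √(s_p²·(1/7+1/12)) = 3.7622
t = (49.857−49.083)/3.7622 = 0.2057
df = 17
p-value (two-sided) = 0.83948
At α=0.1: p ≥ α → fail to reject H₀

reject H₀: no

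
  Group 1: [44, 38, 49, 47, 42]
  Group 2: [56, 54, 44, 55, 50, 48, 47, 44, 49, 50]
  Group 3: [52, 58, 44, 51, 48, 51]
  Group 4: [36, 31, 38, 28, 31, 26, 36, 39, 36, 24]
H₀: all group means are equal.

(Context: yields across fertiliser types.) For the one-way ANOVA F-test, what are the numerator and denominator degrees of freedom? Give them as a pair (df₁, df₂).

k = 4 groups, N = 31 total
df = (k−1, N−k) = (4−1, 31−4) = (3, 27)

degrees of freedom = [3, 27]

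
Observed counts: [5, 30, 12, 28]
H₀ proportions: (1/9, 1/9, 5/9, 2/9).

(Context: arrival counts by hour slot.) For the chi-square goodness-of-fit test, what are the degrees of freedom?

df = k − 1 = 4 − 1 = 3

degrees of freedom = 3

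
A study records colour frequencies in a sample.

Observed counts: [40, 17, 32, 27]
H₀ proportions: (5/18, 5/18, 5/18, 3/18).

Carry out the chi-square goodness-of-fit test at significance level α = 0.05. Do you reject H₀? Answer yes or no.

n = 116; E_i = n·p_i = [32.22, 32.22, 32.22, 19.33]
χ² = (40−32.22)²/32.22 + (17−32.22)²/32.22 + (32−32.22)²/32.22 + (27−19.33)²/19.33 = 12.1103
df = 3
p-value (upper-tail) = 0.00701
At α=0.05: p < α → reject H₀

reject H₀: yes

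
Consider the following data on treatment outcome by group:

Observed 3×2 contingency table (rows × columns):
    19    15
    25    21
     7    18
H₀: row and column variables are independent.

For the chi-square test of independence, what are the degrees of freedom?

degrees of freedom = 2

df = (r−1)(c−1) = (3−1)·(2−1) = 2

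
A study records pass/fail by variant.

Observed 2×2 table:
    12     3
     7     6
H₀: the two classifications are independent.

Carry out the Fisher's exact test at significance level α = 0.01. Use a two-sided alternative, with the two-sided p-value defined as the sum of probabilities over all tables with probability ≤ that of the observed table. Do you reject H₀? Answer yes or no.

Margins: r₁=15, r₂=13, c₁=19, c₂=9, n=28
p_obs = C(15,12)·C(13,7)/C(28,19); sum pmf over tables with pmf ≤ p_obs
p-value (two-sided) = 0.22754
At α=0.01: p ≥ α → fail to reject H₀

reject H₀: no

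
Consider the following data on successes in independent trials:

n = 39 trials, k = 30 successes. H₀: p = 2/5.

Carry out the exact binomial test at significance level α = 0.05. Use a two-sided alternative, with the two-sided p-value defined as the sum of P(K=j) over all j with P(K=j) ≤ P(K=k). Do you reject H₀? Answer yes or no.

reject H₀: yes

Exact binomial: n=39, k=30, p₀=2/5=0.4000
P(X=j) = C(n,j)·p₀^j·(1−p₀)^(n−j); p = Σ P(X=j) over j with P(X=j) ≤ P(X=30)
p-value (two-sided) = 0.00000
At α=0.05: p < α → reject H₀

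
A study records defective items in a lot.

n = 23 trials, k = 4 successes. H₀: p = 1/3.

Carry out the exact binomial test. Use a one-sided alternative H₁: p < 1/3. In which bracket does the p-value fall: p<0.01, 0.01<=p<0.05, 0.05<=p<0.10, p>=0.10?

Exact binomial: n=23, k=4, p₀=1/3=0.3333
P(X≤4) from Σ C(n,i)·p₀^i·(1−p₀)^(n−i)
p-value (one-sided, H₁ less) = 0.07579
→ bracket: 0.05<=p<0.10

p-value bracket: 0.05<=p<0.10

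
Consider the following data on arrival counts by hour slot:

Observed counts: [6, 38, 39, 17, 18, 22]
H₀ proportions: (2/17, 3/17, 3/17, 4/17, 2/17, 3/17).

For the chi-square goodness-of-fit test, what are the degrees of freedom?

degrees of freedom = 5

df = k − 1 = 6 − 1 = 5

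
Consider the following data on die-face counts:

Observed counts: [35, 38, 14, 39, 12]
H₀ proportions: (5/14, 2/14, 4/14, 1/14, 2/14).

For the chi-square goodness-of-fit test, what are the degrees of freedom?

df = k − 1 = 5 − 1 = 4

degrees of freedom = 4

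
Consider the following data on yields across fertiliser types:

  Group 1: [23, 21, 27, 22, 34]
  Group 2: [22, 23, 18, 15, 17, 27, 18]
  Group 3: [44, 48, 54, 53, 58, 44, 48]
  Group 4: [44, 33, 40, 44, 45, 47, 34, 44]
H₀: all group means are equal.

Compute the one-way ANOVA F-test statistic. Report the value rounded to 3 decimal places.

test statistic = 51.815

Group means [25.40, 20.00, 49.86, 41.38], grand mean 35.074
SSB = Σnᵢ(x̄ᵢ−x̄)² = 3905.920; SSW = ΣΣ(x−x̄ᵢ)² = 577.932
MSB = 3905.920/3 = 1301.9732; MSW = 577.932/23 = 25.1275
F = MSB/MSW = 51.8147
df = (3, 23)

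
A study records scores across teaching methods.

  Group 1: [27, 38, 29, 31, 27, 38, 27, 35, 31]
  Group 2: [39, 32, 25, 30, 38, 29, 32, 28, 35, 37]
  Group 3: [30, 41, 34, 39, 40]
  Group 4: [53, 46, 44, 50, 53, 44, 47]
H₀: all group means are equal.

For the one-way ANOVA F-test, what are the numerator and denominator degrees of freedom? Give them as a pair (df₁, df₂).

degrees of freedom = [3, 27]

k = 4 groups, N = 31 total
df = (k−1, N−k) = (4−1, 31−4) = (3, 27)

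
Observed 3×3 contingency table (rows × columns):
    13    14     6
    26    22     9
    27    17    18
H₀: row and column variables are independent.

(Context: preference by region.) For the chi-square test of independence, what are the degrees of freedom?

degrees of freedom = 4

df = (r−1)(c−1) = (3−1)·(3−1) = 4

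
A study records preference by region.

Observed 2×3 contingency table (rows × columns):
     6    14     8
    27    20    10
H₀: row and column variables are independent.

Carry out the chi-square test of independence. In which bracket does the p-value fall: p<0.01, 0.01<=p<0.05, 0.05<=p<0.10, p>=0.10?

Row totals [28, 57], col totals [33, 34, 18], n=85
χ² = (6−10.87)²/10.87 + (14−11.20)²/11.20 + (8−5.93)²/5.93 + (27−22.13)²/22.13 + (20−22.80)²/22.80 + (10−12.07)²/12.07 = 5.3764
df = 2
p-value (upper-tail) = 0.06800
→ bracket: 0.05<=p<0.10

p-value bracket: 0.05<=p<0.10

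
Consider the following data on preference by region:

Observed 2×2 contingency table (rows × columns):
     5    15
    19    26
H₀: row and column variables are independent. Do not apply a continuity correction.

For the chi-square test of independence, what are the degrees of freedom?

df = (r−1)(c−1) = (2−1)·(2−1) = 1

degrees of freedom = 1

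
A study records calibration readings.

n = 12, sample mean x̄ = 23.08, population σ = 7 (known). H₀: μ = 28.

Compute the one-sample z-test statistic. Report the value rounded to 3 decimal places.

SE = σ/√n = 7/√12 = 2.0207
z = (x̄−μ₀)/SE = (23.08−28)/2.0207 = -2.4348

test statistic = -2.435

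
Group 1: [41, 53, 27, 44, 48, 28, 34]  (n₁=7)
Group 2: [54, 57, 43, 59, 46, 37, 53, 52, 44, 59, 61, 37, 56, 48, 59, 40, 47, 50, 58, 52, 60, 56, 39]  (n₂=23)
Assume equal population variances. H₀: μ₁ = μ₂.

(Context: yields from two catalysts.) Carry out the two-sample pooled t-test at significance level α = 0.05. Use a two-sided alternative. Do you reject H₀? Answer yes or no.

reject H₀: yes

x̄₁=39.286, s₁=9.962, n₁=7
x̄₂=50.739, s₂=7.812, n₂=23
s_p² = [6·9.962² + 22·7.812²]/28 = 69.2094
SE = √(s_p²·(1/7+1/23)) = 3.5911
t = (39.286−50.739)/3.5911 = -3.1894
df = 28
p-value (two-sided) = 0.00350
At α=0.05: p < α → reject H₀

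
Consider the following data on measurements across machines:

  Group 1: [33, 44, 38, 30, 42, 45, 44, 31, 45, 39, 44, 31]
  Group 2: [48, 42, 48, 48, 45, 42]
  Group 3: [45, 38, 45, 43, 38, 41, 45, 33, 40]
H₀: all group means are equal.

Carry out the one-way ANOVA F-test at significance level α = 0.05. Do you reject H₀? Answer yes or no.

Group means [38.83, 45.50, 40.89], grand mean 41.000
SSB = Σnᵢ(x̄ᵢ−x̄)² = 177.944; SSW = ΣΣ(x−x̄ᵢ)² = 580.056
MSB = 177.944/2 = 88.9722; MSW = 580.056/24 = 24.1690
F = MSB/MSW = 3.6813
df = (2, 24)
p-value (upper-tail) = 0.04033
At α=0.05: p < α → reject H₀

reject H₀: yes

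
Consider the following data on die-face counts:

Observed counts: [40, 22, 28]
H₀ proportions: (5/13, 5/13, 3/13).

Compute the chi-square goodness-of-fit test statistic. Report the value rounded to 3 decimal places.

test statistic = 7.953

n = 90; E_i = n·p_i = [34.62, 34.62, 20.77]
χ² = (40−34.62)²/34.62 + (22−34.62)²/34.62 + (28−20.77)²/20.77 = 7.9526
df = 2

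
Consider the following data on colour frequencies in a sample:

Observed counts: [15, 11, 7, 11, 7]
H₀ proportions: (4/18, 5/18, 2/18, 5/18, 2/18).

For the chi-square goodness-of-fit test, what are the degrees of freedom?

degrees of freedom = 4

df = k − 1 = 5 − 1 = 4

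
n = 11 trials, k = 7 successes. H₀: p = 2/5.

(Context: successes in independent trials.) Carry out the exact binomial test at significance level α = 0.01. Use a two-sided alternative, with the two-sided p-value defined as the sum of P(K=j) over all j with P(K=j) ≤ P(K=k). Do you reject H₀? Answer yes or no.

Exact binomial: n=11, k=7, p₀=2/5=0.4000
P(X=j) = C(n,j)·p₀^j·(1−p₀)^(n−j); p = Σ P(X=j) over j with P(X=j) ≤ P(X=7)
p-value (two-sided) = 0.12959
At α=0.01: p ≥ α → fail to reject H₀

reject H₀: no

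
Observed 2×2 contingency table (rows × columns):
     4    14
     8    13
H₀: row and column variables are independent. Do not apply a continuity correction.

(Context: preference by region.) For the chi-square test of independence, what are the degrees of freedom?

df = (r−1)(c−1) = (2−1)·(2−1) = 1

degrees of freedom = 1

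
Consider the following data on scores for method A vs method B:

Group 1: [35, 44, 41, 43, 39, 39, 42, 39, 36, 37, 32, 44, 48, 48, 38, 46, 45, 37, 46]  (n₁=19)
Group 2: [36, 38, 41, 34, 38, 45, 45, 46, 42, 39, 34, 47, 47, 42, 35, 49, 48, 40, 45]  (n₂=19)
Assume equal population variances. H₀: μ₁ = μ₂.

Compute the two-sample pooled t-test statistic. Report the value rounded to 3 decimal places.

x̄₁=41.000, s₁=4.607, n₁=19
x̄₂=41.632, s₂=4.913, n₂=19
s_p² = [18·4.607² + 18·4.913²]/36 = 22.6784
SE = √(s_p²·(1/19+1/19)) = 1.5451
t = (41.000−41.632)/1.5451 = -0.4088
df = 36

test statistic = -0.409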